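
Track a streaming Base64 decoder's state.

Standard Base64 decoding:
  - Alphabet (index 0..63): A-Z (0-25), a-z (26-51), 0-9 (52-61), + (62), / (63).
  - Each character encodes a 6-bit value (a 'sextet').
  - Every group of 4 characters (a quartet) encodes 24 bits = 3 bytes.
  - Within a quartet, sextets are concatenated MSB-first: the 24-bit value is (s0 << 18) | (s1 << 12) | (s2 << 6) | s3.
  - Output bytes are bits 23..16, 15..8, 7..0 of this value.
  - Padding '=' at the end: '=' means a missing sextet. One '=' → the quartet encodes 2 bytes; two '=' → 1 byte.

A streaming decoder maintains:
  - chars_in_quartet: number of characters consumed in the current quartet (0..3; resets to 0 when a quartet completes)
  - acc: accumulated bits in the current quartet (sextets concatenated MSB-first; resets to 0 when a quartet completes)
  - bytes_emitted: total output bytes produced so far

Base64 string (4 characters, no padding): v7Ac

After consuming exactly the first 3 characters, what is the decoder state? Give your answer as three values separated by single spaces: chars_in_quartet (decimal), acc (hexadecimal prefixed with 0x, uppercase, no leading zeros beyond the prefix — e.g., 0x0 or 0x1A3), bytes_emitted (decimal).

Answer: 3 0x2FEC0 0

Derivation:
After char 0 ('v'=47): chars_in_quartet=1 acc=0x2F bytes_emitted=0
After char 1 ('7'=59): chars_in_quartet=2 acc=0xBFB bytes_emitted=0
After char 2 ('A'=0): chars_in_quartet=3 acc=0x2FEC0 bytes_emitted=0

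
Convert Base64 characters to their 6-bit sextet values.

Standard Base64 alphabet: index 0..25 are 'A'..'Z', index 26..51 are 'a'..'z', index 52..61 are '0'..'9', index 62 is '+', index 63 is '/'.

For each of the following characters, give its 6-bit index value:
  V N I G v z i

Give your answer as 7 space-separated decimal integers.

Answer: 21 13 8 6 47 51 34

Derivation:
'V': A..Z range, ord('V') − ord('A') = 21
'N': A..Z range, ord('N') − ord('A') = 13
'I': A..Z range, ord('I') − ord('A') = 8
'G': A..Z range, ord('G') − ord('A') = 6
'v': a..z range, 26 + ord('v') − ord('a') = 47
'z': a..z range, 26 + ord('z') − ord('a') = 51
'i': a..z range, 26 + ord('i') − ord('a') = 34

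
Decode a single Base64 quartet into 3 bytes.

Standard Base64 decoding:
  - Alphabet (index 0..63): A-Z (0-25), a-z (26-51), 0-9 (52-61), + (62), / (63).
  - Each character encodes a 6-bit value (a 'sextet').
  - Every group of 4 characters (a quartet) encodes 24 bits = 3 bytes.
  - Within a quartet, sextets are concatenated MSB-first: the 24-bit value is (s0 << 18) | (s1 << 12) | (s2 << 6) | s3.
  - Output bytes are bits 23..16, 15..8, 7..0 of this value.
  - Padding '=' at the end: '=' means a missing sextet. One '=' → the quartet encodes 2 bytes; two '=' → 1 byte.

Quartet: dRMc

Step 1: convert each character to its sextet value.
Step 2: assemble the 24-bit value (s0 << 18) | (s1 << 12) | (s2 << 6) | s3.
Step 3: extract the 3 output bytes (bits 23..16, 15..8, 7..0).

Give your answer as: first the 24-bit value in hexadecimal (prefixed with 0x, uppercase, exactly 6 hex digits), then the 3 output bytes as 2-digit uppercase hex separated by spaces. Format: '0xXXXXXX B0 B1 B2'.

Answer: 0x75131C 75 13 1C

Derivation:
Sextets: d=29, R=17, M=12, c=28
24-bit: (29<<18) | (17<<12) | (12<<6) | 28
      = 0x740000 | 0x011000 | 0x000300 | 0x00001C
      = 0x75131C
Bytes: (v>>16)&0xFF=75, (v>>8)&0xFF=13, v&0xFF=1C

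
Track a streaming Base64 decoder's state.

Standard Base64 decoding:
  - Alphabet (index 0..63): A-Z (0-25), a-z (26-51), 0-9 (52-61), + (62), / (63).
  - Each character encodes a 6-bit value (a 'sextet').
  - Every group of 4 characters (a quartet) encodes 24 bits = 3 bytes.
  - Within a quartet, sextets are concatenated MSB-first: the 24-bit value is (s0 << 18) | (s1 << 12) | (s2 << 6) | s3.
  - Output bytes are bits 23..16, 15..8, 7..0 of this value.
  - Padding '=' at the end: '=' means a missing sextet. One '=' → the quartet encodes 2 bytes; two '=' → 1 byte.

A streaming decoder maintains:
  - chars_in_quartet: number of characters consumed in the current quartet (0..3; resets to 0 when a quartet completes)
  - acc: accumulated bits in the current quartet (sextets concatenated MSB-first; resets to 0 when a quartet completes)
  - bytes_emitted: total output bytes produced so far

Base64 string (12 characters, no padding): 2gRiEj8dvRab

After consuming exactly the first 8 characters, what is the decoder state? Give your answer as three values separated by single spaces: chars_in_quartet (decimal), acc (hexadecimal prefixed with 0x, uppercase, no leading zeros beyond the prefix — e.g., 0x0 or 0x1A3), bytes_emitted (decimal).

After char 0 ('2'=54): chars_in_quartet=1 acc=0x36 bytes_emitted=0
After char 1 ('g'=32): chars_in_quartet=2 acc=0xDA0 bytes_emitted=0
After char 2 ('R'=17): chars_in_quartet=3 acc=0x36811 bytes_emitted=0
After char 3 ('i'=34): chars_in_quartet=4 acc=0xDA0462 -> emit DA 04 62, reset; bytes_emitted=3
After char 4 ('E'=4): chars_in_quartet=1 acc=0x4 bytes_emitted=3
After char 5 ('j'=35): chars_in_quartet=2 acc=0x123 bytes_emitted=3
After char 6 ('8'=60): chars_in_quartet=3 acc=0x48FC bytes_emitted=3
After char 7 ('d'=29): chars_in_quartet=4 acc=0x123F1D -> emit 12 3F 1D, reset; bytes_emitted=6

Answer: 0 0x0 6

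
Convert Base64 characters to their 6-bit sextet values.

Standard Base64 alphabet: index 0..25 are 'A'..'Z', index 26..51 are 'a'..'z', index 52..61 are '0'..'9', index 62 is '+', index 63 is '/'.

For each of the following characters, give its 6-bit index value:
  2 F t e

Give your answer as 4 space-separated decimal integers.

'2': 0..9 range, 52 + ord('2') − ord('0') = 54
'F': A..Z range, ord('F') − ord('A') = 5
't': a..z range, 26 + ord('t') − ord('a') = 45
'e': a..z range, 26 + ord('e') − ord('a') = 30

Answer: 54 5 45 30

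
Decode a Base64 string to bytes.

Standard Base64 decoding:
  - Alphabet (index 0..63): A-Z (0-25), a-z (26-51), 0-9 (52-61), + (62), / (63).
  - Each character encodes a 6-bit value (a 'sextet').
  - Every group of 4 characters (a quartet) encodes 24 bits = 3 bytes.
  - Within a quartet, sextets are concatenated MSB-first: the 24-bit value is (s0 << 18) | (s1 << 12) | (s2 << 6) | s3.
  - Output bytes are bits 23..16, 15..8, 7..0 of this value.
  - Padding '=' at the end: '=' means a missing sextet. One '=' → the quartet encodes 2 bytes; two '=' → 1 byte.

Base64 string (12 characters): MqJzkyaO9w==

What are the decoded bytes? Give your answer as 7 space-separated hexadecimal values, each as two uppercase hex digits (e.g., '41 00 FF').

After char 0 ('M'=12): chars_in_quartet=1 acc=0xC bytes_emitted=0
After char 1 ('q'=42): chars_in_quartet=2 acc=0x32A bytes_emitted=0
After char 2 ('J'=9): chars_in_quartet=3 acc=0xCA89 bytes_emitted=0
After char 3 ('z'=51): chars_in_quartet=4 acc=0x32A273 -> emit 32 A2 73, reset; bytes_emitted=3
After char 4 ('k'=36): chars_in_quartet=1 acc=0x24 bytes_emitted=3
After char 5 ('y'=50): chars_in_quartet=2 acc=0x932 bytes_emitted=3
After char 6 ('a'=26): chars_in_quartet=3 acc=0x24C9A bytes_emitted=3
After char 7 ('O'=14): chars_in_quartet=4 acc=0x93268E -> emit 93 26 8E, reset; bytes_emitted=6
After char 8 ('9'=61): chars_in_quartet=1 acc=0x3D bytes_emitted=6
After char 9 ('w'=48): chars_in_quartet=2 acc=0xF70 bytes_emitted=6
Padding '==': partial quartet acc=0xF70 -> emit F7; bytes_emitted=7

Answer: 32 A2 73 93 26 8E F7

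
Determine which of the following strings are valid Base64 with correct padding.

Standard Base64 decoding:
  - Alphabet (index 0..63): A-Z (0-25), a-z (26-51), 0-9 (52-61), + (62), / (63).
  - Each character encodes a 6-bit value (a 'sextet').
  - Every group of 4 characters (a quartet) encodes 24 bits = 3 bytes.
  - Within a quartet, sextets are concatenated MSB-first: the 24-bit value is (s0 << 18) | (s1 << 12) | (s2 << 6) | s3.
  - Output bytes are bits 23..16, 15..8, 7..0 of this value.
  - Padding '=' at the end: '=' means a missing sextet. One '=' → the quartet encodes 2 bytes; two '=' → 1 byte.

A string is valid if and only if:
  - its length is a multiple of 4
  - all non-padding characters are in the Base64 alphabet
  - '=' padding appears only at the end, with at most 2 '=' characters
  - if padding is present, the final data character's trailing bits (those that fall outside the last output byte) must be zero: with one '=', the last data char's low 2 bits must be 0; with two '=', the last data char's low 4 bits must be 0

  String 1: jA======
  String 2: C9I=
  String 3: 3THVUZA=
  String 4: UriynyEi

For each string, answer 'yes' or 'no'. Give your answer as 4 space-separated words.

String 1: 'jA======' → invalid (6 pad chars (max 2))
String 2: 'C9I=' → valid
String 3: '3THVUZA=' → valid
String 4: 'UriynyEi' → valid

Answer: no yes yes yes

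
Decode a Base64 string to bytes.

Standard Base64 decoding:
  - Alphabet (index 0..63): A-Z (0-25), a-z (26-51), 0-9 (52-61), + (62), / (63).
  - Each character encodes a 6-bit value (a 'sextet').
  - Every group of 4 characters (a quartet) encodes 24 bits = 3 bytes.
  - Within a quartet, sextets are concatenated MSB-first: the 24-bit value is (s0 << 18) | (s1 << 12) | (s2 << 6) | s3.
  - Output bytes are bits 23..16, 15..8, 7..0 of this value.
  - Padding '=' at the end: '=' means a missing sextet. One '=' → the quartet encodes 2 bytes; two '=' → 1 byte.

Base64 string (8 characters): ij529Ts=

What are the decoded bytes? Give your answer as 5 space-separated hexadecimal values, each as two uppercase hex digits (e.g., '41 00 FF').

After char 0 ('i'=34): chars_in_quartet=1 acc=0x22 bytes_emitted=0
After char 1 ('j'=35): chars_in_quartet=2 acc=0x8A3 bytes_emitted=0
After char 2 ('5'=57): chars_in_quartet=3 acc=0x228F9 bytes_emitted=0
After char 3 ('2'=54): chars_in_quartet=4 acc=0x8A3E76 -> emit 8A 3E 76, reset; bytes_emitted=3
After char 4 ('9'=61): chars_in_quartet=1 acc=0x3D bytes_emitted=3
After char 5 ('T'=19): chars_in_quartet=2 acc=0xF53 bytes_emitted=3
After char 6 ('s'=44): chars_in_quartet=3 acc=0x3D4EC bytes_emitted=3
Padding '=': partial quartet acc=0x3D4EC -> emit F5 3B; bytes_emitted=5

Answer: 8A 3E 76 F5 3B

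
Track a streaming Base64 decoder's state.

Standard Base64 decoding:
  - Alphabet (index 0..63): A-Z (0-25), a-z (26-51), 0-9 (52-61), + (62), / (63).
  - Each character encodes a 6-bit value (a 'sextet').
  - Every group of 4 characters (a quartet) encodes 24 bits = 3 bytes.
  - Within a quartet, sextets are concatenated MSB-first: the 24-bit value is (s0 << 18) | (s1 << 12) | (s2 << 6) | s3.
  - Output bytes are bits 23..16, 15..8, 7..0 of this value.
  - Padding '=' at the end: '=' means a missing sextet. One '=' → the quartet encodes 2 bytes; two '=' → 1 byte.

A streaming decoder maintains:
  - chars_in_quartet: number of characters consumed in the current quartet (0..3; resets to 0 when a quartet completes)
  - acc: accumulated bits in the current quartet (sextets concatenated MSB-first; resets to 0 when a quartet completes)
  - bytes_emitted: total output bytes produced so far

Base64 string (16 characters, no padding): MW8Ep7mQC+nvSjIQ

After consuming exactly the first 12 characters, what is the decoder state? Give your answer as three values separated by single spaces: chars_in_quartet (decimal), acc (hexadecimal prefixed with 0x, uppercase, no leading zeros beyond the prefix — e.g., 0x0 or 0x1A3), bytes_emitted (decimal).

After char 0 ('M'=12): chars_in_quartet=1 acc=0xC bytes_emitted=0
After char 1 ('W'=22): chars_in_quartet=2 acc=0x316 bytes_emitted=0
After char 2 ('8'=60): chars_in_quartet=3 acc=0xC5BC bytes_emitted=0
After char 3 ('E'=4): chars_in_quartet=4 acc=0x316F04 -> emit 31 6F 04, reset; bytes_emitted=3
After char 4 ('p'=41): chars_in_quartet=1 acc=0x29 bytes_emitted=3
After char 5 ('7'=59): chars_in_quartet=2 acc=0xA7B bytes_emitted=3
After char 6 ('m'=38): chars_in_quartet=3 acc=0x29EE6 bytes_emitted=3
After char 7 ('Q'=16): chars_in_quartet=4 acc=0xA7B990 -> emit A7 B9 90, reset; bytes_emitted=6
After char 8 ('C'=2): chars_in_quartet=1 acc=0x2 bytes_emitted=6
After char 9 ('+'=62): chars_in_quartet=2 acc=0xBE bytes_emitted=6
After char 10 ('n'=39): chars_in_quartet=3 acc=0x2FA7 bytes_emitted=6
After char 11 ('v'=47): chars_in_quartet=4 acc=0xBE9EF -> emit 0B E9 EF, reset; bytes_emitted=9

Answer: 0 0x0 9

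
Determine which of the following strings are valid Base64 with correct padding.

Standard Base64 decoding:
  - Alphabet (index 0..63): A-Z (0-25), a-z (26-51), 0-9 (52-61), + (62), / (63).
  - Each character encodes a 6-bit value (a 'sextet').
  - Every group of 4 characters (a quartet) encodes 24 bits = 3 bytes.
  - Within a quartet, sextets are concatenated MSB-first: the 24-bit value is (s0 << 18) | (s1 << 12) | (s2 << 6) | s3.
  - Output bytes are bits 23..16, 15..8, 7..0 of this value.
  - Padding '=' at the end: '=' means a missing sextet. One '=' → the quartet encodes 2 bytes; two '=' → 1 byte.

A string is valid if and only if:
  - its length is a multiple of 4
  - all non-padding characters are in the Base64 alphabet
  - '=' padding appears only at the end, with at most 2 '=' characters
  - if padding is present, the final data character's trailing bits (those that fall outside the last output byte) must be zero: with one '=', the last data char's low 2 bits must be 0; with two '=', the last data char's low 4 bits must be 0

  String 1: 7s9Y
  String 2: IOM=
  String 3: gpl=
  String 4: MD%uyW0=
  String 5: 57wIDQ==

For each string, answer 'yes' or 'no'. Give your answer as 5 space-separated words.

String 1: '7s9Y' → valid
String 2: 'IOM=' → valid
String 3: 'gpl=' → invalid (bad trailing bits)
String 4: 'MD%uyW0=' → invalid (bad char(s): ['%'])
String 5: '57wIDQ==' → valid

Answer: yes yes no no yes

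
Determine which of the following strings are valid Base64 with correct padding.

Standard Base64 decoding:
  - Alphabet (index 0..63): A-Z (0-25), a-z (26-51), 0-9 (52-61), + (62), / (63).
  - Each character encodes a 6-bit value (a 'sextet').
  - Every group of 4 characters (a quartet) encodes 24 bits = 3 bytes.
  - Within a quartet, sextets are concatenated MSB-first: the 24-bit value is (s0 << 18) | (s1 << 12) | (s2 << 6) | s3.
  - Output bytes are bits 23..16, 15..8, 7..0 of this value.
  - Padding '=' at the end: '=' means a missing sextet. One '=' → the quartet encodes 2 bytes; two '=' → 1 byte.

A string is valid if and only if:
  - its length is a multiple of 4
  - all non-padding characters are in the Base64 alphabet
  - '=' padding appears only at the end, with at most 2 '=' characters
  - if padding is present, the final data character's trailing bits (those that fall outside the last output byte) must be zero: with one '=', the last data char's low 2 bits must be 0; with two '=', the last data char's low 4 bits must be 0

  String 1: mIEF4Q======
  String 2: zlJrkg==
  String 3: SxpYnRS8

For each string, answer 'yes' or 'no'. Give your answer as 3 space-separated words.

String 1: 'mIEF4Q======' → invalid (6 pad chars (max 2))
String 2: 'zlJrkg==' → valid
String 3: 'SxpYnRS8' → valid

Answer: no yes yes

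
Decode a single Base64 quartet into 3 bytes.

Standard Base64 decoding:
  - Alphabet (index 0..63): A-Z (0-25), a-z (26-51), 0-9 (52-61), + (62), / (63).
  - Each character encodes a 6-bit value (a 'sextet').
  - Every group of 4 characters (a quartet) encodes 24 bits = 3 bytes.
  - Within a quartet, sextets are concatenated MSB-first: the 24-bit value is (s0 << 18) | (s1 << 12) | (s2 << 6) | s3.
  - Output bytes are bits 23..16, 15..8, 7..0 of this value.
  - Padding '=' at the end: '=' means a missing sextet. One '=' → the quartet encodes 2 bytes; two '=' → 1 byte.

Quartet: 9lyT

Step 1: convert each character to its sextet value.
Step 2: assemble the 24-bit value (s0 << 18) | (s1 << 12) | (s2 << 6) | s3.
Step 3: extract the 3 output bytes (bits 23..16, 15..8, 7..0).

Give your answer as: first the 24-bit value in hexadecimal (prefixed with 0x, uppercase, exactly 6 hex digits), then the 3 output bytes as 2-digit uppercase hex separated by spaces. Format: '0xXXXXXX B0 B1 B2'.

Answer: 0xF65C93 F6 5C 93

Derivation:
Sextets: 9=61, l=37, y=50, T=19
24-bit: (61<<18) | (37<<12) | (50<<6) | 19
      = 0xF40000 | 0x025000 | 0x000C80 | 0x000013
      = 0xF65C93
Bytes: (v>>16)&0xFF=F6, (v>>8)&0xFF=5C, v&0xFF=93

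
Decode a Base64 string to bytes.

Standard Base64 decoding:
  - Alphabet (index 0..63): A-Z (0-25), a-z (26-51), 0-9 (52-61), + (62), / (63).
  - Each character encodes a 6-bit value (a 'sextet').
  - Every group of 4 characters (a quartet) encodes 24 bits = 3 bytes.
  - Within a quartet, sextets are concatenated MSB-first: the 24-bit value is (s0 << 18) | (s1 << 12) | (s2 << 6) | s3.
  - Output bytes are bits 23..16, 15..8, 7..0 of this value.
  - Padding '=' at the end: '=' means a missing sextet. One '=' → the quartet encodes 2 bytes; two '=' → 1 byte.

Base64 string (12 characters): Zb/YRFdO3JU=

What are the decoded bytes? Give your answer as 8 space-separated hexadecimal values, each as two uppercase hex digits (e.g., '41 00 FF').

After char 0 ('Z'=25): chars_in_quartet=1 acc=0x19 bytes_emitted=0
After char 1 ('b'=27): chars_in_quartet=2 acc=0x65B bytes_emitted=0
After char 2 ('/'=63): chars_in_quartet=3 acc=0x196FF bytes_emitted=0
After char 3 ('Y'=24): chars_in_quartet=4 acc=0x65BFD8 -> emit 65 BF D8, reset; bytes_emitted=3
After char 4 ('R'=17): chars_in_quartet=1 acc=0x11 bytes_emitted=3
After char 5 ('F'=5): chars_in_quartet=2 acc=0x445 bytes_emitted=3
After char 6 ('d'=29): chars_in_quartet=3 acc=0x1115D bytes_emitted=3
After char 7 ('O'=14): chars_in_quartet=4 acc=0x44574E -> emit 44 57 4E, reset; bytes_emitted=6
After char 8 ('3'=55): chars_in_quartet=1 acc=0x37 bytes_emitted=6
After char 9 ('J'=9): chars_in_quartet=2 acc=0xDC9 bytes_emitted=6
After char 10 ('U'=20): chars_in_quartet=3 acc=0x37254 bytes_emitted=6
Padding '=': partial quartet acc=0x37254 -> emit DC 95; bytes_emitted=8

Answer: 65 BF D8 44 57 4E DC 95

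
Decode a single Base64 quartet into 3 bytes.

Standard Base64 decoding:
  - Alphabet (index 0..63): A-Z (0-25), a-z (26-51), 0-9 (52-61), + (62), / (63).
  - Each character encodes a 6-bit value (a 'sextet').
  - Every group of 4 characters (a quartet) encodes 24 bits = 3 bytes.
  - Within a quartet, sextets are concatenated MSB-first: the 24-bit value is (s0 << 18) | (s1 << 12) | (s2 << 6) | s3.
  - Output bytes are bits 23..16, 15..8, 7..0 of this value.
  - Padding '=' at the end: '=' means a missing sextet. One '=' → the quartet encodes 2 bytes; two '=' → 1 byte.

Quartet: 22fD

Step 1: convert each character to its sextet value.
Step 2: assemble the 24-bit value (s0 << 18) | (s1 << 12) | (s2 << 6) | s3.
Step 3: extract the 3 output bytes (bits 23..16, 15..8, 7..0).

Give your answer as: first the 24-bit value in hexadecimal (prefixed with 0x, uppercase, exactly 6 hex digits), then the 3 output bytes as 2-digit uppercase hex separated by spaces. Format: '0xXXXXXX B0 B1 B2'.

Answer: 0xDB67C3 DB 67 C3

Derivation:
Sextets: 2=54, 2=54, f=31, D=3
24-bit: (54<<18) | (54<<12) | (31<<6) | 3
      = 0xD80000 | 0x036000 | 0x0007C0 | 0x000003
      = 0xDB67C3
Bytes: (v>>16)&0xFF=DB, (v>>8)&0xFF=67, v&0xFF=C3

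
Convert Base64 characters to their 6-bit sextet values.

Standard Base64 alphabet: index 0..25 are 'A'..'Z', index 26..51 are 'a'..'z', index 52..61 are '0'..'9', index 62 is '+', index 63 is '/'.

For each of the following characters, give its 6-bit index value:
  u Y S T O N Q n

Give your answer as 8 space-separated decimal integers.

'u': a..z range, 26 + ord('u') − ord('a') = 46
'Y': A..Z range, ord('Y') − ord('A') = 24
'S': A..Z range, ord('S') − ord('A') = 18
'T': A..Z range, ord('T') − ord('A') = 19
'O': A..Z range, ord('O') − ord('A') = 14
'N': A..Z range, ord('N') − ord('A') = 13
'Q': A..Z range, ord('Q') − ord('A') = 16
'n': a..z range, 26 + ord('n') − ord('a') = 39

Answer: 46 24 18 19 14 13 16 39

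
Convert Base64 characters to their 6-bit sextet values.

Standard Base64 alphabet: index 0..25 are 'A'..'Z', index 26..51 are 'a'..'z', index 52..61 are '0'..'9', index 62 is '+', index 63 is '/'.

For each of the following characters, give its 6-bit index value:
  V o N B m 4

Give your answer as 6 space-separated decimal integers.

'V': A..Z range, ord('V') − ord('A') = 21
'o': a..z range, 26 + ord('o') − ord('a') = 40
'N': A..Z range, ord('N') − ord('A') = 13
'B': A..Z range, ord('B') − ord('A') = 1
'm': a..z range, 26 + ord('m') − ord('a') = 38
'4': 0..9 range, 52 + ord('4') − ord('0') = 56

Answer: 21 40 13 1 38 56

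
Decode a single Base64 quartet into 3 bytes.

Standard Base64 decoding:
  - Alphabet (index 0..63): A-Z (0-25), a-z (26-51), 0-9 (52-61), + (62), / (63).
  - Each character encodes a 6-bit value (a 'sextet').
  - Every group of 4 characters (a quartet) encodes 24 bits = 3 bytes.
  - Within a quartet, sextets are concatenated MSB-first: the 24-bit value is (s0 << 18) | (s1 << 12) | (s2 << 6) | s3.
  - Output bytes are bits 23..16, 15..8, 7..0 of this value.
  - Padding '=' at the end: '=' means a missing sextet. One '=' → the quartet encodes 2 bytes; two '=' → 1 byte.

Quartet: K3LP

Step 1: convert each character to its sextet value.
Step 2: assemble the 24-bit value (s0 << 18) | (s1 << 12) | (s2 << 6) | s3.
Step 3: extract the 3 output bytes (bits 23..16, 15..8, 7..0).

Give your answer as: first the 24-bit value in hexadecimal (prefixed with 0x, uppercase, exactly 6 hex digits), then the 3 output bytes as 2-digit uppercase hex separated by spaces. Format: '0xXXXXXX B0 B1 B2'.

Answer: 0x2B72CF 2B 72 CF

Derivation:
Sextets: K=10, 3=55, L=11, P=15
24-bit: (10<<18) | (55<<12) | (11<<6) | 15
      = 0x280000 | 0x037000 | 0x0002C0 | 0x00000F
      = 0x2B72CF
Bytes: (v>>16)&0xFF=2B, (v>>8)&0xFF=72, v&0xFF=CF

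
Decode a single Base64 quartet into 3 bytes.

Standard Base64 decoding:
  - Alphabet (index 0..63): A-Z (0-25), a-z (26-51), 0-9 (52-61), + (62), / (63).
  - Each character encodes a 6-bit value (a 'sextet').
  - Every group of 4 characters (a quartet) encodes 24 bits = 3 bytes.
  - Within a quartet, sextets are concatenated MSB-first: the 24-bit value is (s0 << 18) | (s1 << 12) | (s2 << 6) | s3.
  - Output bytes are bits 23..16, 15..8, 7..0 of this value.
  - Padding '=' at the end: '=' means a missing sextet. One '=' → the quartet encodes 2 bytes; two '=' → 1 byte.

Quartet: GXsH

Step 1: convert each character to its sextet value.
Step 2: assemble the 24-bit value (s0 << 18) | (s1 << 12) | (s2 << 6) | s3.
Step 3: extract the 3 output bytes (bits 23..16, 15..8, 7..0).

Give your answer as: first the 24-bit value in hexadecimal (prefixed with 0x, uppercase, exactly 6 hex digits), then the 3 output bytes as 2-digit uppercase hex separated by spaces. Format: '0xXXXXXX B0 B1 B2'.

Sextets: G=6, X=23, s=44, H=7
24-bit: (6<<18) | (23<<12) | (44<<6) | 7
      = 0x180000 | 0x017000 | 0x000B00 | 0x000007
      = 0x197B07
Bytes: (v>>16)&0xFF=19, (v>>8)&0xFF=7B, v&0xFF=07

Answer: 0x197B07 19 7B 07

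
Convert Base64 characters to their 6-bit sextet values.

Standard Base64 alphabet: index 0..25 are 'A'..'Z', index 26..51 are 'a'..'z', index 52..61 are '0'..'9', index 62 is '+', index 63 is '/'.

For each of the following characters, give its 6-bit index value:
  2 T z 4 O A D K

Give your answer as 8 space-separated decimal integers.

'2': 0..9 range, 52 + ord('2') − ord('0') = 54
'T': A..Z range, ord('T') − ord('A') = 19
'z': a..z range, 26 + ord('z') − ord('a') = 51
'4': 0..9 range, 52 + ord('4') − ord('0') = 56
'O': A..Z range, ord('O') − ord('A') = 14
'A': A..Z range, ord('A') − ord('A') = 0
'D': A..Z range, ord('D') − ord('A') = 3
'K': A..Z range, ord('K') − ord('A') = 10

Answer: 54 19 51 56 14 0 3 10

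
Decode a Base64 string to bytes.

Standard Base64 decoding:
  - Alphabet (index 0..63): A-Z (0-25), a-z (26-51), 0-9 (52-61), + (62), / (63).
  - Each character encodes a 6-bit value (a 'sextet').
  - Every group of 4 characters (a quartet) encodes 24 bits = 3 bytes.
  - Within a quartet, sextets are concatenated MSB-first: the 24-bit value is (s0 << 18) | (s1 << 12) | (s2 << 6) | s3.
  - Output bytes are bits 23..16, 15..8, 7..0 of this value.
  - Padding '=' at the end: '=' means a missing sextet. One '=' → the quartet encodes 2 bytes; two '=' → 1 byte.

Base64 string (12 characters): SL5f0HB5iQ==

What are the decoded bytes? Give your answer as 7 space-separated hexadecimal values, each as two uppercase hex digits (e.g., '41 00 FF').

Answer: 48 BE 5F D0 70 79 89

Derivation:
After char 0 ('S'=18): chars_in_quartet=1 acc=0x12 bytes_emitted=0
After char 1 ('L'=11): chars_in_quartet=2 acc=0x48B bytes_emitted=0
After char 2 ('5'=57): chars_in_quartet=3 acc=0x122F9 bytes_emitted=0
After char 3 ('f'=31): chars_in_quartet=4 acc=0x48BE5F -> emit 48 BE 5F, reset; bytes_emitted=3
After char 4 ('0'=52): chars_in_quartet=1 acc=0x34 bytes_emitted=3
After char 5 ('H'=7): chars_in_quartet=2 acc=0xD07 bytes_emitted=3
After char 6 ('B'=1): chars_in_quartet=3 acc=0x341C1 bytes_emitted=3
After char 7 ('5'=57): chars_in_quartet=4 acc=0xD07079 -> emit D0 70 79, reset; bytes_emitted=6
After char 8 ('i'=34): chars_in_quartet=1 acc=0x22 bytes_emitted=6
After char 9 ('Q'=16): chars_in_quartet=2 acc=0x890 bytes_emitted=6
Padding '==': partial quartet acc=0x890 -> emit 89; bytes_emitted=7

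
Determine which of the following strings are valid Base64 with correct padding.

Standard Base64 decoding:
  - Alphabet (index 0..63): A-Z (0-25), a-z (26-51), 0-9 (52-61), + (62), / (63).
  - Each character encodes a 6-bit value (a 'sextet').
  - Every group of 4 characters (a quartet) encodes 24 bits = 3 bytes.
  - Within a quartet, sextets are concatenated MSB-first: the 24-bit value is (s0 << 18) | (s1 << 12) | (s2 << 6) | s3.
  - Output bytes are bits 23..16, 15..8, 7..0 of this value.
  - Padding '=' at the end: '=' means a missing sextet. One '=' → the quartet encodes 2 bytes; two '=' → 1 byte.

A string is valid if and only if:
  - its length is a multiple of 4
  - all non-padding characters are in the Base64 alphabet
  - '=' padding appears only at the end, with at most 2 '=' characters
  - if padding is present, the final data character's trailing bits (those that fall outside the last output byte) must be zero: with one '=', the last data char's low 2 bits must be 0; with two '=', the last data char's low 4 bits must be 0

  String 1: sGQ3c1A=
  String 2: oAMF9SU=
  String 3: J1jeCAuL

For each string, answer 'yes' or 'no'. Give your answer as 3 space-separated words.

String 1: 'sGQ3c1A=' → valid
String 2: 'oAMF9SU=' → valid
String 3: 'J1jeCAuL' → valid

Answer: yes yes yes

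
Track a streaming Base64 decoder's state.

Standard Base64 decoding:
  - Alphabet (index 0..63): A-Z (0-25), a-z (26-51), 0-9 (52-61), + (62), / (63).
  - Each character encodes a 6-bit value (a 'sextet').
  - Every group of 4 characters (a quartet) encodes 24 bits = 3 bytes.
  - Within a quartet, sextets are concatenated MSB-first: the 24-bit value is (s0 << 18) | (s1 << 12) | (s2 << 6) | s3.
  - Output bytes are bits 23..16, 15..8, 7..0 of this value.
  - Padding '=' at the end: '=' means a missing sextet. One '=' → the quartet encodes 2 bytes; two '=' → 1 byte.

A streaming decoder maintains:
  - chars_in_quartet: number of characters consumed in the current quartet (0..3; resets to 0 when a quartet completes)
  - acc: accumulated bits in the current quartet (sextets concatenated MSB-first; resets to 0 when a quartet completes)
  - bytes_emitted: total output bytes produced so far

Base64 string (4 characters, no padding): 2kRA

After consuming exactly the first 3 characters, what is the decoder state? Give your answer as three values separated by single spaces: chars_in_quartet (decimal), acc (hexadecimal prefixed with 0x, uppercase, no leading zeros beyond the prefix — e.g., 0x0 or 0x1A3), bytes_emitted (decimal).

After char 0 ('2'=54): chars_in_quartet=1 acc=0x36 bytes_emitted=0
After char 1 ('k'=36): chars_in_quartet=2 acc=0xDA4 bytes_emitted=0
After char 2 ('R'=17): chars_in_quartet=3 acc=0x36911 bytes_emitted=0

Answer: 3 0x36911 0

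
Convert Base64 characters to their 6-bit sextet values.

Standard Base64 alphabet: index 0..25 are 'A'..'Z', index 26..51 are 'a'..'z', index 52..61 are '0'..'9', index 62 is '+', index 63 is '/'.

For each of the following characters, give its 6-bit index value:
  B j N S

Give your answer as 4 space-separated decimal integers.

'B': A..Z range, ord('B') − ord('A') = 1
'j': a..z range, 26 + ord('j') − ord('a') = 35
'N': A..Z range, ord('N') − ord('A') = 13
'S': A..Z range, ord('S') − ord('A') = 18

Answer: 1 35 13 18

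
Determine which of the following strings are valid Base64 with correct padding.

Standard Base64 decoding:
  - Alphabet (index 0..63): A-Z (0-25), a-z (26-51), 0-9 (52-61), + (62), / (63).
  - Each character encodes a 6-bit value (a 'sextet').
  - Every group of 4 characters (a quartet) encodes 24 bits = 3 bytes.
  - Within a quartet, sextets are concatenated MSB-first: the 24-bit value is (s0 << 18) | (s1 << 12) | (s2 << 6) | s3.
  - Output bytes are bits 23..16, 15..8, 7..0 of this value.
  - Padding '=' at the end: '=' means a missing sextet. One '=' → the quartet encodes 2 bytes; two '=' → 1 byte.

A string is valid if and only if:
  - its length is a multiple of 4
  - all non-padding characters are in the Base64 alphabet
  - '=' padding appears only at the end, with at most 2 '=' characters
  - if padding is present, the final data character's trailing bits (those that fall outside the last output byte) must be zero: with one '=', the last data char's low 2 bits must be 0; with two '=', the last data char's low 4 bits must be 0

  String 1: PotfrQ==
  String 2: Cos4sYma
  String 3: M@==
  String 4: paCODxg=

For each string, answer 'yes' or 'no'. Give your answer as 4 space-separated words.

String 1: 'PotfrQ==' → valid
String 2: 'Cos4sYma' → valid
String 3: 'M@==' → invalid (bad char(s): ['@'])
String 4: 'paCODxg=' → valid

Answer: yes yes no yes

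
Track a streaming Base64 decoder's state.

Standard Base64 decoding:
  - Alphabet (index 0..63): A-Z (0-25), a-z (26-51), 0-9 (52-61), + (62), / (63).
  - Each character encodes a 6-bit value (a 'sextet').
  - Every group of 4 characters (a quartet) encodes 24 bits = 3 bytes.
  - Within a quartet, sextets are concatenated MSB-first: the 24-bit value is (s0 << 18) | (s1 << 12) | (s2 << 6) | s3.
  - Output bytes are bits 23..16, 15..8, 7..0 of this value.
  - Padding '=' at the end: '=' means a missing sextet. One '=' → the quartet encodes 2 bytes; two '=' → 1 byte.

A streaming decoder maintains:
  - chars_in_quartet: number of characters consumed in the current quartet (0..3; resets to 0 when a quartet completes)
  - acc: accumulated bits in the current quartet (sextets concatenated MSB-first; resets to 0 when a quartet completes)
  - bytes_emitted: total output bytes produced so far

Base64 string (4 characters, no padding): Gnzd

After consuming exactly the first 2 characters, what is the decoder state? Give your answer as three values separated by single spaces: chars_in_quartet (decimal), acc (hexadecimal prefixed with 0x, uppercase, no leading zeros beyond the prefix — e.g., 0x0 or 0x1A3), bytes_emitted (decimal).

Answer: 2 0x1A7 0

Derivation:
After char 0 ('G'=6): chars_in_quartet=1 acc=0x6 bytes_emitted=0
After char 1 ('n'=39): chars_in_quartet=2 acc=0x1A7 bytes_emitted=0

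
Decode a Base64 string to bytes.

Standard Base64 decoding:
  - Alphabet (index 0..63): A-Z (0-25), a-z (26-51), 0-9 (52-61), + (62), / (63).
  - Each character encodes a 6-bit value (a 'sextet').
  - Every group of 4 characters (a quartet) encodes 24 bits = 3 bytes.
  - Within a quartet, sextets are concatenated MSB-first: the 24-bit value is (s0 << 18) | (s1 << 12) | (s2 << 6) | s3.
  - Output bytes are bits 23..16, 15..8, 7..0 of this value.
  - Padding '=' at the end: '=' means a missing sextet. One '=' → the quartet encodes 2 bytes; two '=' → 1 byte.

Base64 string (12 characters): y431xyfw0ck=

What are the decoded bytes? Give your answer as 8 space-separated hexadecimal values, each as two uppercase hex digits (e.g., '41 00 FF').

Answer: CB 8D F5 C7 27 F0 D1 C9

Derivation:
After char 0 ('y'=50): chars_in_quartet=1 acc=0x32 bytes_emitted=0
After char 1 ('4'=56): chars_in_quartet=2 acc=0xCB8 bytes_emitted=0
After char 2 ('3'=55): chars_in_quartet=3 acc=0x32E37 bytes_emitted=0
After char 3 ('1'=53): chars_in_quartet=4 acc=0xCB8DF5 -> emit CB 8D F5, reset; bytes_emitted=3
After char 4 ('x'=49): chars_in_quartet=1 acc=0x31 bytes_emitted=3
After char 5 ('y'=50): chars_in_quartet=2 acc=0xC72 bytes_emitted=3
After char 6 ('f'=31): chars_in_quartet=3 acc=0x31C9F bytes_emitted=3
After char 7 ('w'=48): chars_in_quartet=4 acc=0xC727F0 -> emit C7 27 F0, reset; bytes_emitted=6
After char 8 ('0'=52): chars_in_quartet=1 acc=0x34 bytes_emitted=6
After char 9 ('c'=28): chars_in_quartet=2 acc=0xD1C bytes_emitted=6
After char 10 ('k'=36): chars_in_quartet=3 acc=0x34724 bytes_emitted=6
Padding '=': partial quartet acc=0x34724 -> emit D1 C9; bytes_emitted=8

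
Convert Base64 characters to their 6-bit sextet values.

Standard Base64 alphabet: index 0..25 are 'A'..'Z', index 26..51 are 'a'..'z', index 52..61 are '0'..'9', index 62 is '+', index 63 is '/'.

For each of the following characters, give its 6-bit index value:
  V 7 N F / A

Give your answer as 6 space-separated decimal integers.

'V': A..Z range, ord('V') − ord('A') = 21
'7': 0..9 range, 52 + ord('7') − ord('0') = 59
'N': A..Z range, ord('N') − ord('A') = 13
'F': A..Z range, ord('F') − ord('A') = 5
'/': index 63
'A': A..Z range, ord('A') − ord('A') = 0

Answer: 21 59 13 5 63 0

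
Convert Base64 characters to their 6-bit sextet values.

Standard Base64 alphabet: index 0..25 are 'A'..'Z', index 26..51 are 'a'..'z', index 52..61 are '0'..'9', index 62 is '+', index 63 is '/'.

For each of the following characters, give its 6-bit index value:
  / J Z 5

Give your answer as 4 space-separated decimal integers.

Answer: 63 9 25 57

Derivation:
'/': index 63
'J': A..Z range, ord('J') − ord('A') = 9
'Z': A..Z range, ord('Z') − ord('A') = 25
'5': 0..9 range, 52 + ord('5') − ord('0') = 57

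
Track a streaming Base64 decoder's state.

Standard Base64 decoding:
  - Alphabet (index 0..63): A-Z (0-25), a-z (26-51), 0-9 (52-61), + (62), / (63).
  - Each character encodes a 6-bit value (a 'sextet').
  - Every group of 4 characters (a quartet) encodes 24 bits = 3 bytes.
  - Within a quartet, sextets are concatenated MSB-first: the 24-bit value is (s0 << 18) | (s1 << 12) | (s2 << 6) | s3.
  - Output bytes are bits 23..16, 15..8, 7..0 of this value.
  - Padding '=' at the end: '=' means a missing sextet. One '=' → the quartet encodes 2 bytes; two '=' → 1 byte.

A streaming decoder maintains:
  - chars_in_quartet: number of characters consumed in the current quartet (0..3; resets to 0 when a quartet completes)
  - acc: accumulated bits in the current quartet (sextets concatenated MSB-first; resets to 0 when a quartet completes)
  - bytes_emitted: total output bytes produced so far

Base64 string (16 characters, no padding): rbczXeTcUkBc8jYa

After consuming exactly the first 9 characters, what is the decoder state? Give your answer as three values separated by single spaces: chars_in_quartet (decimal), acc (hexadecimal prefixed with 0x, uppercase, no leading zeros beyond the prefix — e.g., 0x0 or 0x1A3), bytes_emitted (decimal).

After char 0 ('r'=43): chars_in_quartet=1 acc=0x2B bytes_emitted=0
After char 1 ('b'=27): chars_in_quartet=2 acc=0xADB bytes_emitted=0
After char 2 ('c'=28): chars_in_quartet=3 acc=0x2B6DC bytes_emitted=0
After char 3 ('z'=51): chars_in_quartet=4 acc=0xADB733 -> emit AD B7 33, reset; bytes_emitted=3
After char 4 ('X'=23): chars_in_quartet=1 acc=0x17 bytes_emitted=3
After char 5 ('e'=30): chars_in_quartet=2 acc=0x5DE bytes_emitted=3
After char 6 ('T'=19): chars_in_quartet=3 acc=0x17793 bytes_emitted=3
After char 7 ('c'=28): chars_in_quartet=4 acc=0x5DE4DC -> emit 5D E4 DC, reset; bytes_emitted=6
After char 8 ('U'=20): chars_in_quartet=1 acc=0x14 bytes_emitted=6

Answer: 1 0x14 6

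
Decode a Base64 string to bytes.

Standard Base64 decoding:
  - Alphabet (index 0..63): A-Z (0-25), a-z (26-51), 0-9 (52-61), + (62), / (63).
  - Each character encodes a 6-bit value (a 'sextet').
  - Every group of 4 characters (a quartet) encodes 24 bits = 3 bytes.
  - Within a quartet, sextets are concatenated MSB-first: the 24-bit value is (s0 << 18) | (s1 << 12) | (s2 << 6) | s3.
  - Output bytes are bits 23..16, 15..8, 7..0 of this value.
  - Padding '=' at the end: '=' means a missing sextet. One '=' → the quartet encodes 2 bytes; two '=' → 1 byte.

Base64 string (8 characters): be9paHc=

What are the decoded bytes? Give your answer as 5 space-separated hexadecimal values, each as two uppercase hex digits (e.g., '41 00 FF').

After char 0 ('b'=27): chars_in_quartet=1 acc=0x1B bytes_emitted=0
After char 1 ('e'=30): chars_in_quartet=2 acc=0x6DE bytes_emitted=0
After char 2 ('9'=61): chars_in_quartet=3 acc=0x1B7BD bytes_emitted=0
After char 3 ('p'=41): chars_in_quartet=4 acc=0x6DEF69 -> emit 6D EF 69, reset; bytes_emitted=3
After char 4 ('a'=26): chars_in_quartet=1 acc=0x1A bytes_emitted=3
After char 5 ('H'=7): chars_in_quartet=2 acc=0x687 bytes_emitted=3
After char 6 ('c'=28): chars_in_quartet=3 acc=0x1A1DC bytes_emitted=3
Padding '=': partial quartet acc=0x1A1DC -> emit 68 77; bytes_emitted=5

Answer: 6D EF 69 68 77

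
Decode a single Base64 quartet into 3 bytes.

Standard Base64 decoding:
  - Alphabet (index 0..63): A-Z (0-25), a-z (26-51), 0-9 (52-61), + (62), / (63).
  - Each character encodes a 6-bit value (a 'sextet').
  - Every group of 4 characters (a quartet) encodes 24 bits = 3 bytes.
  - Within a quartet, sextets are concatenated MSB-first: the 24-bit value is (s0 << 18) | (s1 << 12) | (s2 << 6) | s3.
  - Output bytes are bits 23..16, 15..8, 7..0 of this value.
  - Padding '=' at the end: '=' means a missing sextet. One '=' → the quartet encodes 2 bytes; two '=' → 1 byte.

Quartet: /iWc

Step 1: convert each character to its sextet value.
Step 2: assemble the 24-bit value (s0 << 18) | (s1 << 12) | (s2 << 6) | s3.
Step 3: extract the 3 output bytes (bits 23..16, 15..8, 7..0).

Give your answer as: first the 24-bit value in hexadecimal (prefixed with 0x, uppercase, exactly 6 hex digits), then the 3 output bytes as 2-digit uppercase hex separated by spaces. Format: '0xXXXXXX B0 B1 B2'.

Answer: 0xFE259C FE 25 9C

Derivation:
Sextets: /=63, i=34, W=22, c=28
24-bit: (63<<18) | (34<<12) | (22<<6) | 28
      = 0xFC0000 | 0x022000 | 0x000580 | 0x00001C
      = 0xFE259C
Bytes: (v>>16)&0xFF=FE, (v>>8)&0xFF=25, v&0xFF=9C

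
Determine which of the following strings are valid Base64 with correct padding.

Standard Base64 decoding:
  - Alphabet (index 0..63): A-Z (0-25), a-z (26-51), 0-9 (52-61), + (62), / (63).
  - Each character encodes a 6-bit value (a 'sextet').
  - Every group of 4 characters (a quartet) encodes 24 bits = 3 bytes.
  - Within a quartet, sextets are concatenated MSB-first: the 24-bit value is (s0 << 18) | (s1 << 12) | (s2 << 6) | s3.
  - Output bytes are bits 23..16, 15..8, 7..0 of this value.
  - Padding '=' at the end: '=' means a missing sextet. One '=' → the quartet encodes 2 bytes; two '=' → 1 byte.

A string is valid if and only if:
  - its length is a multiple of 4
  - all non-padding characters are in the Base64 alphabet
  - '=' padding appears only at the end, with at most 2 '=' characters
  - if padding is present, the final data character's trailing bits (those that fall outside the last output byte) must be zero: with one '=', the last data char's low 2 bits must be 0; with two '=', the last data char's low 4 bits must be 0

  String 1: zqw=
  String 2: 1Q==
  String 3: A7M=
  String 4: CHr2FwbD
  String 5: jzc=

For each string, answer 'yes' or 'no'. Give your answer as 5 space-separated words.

Answer: yes yes yes yes yes

Derivation:
String 1: 'zqw=' → valid
String 2: '1Q==' → valid
String 3: 'A7M=' → valid
String 4: 'CHr2FwbD' → valid
String 5: 'jzc=' → valid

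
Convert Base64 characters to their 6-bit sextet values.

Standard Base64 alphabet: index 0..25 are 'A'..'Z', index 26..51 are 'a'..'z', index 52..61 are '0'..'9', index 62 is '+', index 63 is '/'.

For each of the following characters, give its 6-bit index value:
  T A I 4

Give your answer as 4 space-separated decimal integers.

Answer: 19 0 8 56

Derivation:
'T': A..Z range, ord('T') − ord('A') = 19
'A': A..Z range, ord('A') − ord('A') = 0
'I': A..Z range, ord('I') − ord('A') = 8
'4': 0..9 range, 52 + ord('4') − ord('0') = 56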